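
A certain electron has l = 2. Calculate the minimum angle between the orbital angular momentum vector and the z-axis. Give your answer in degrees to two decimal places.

θ_min ≈ 35.26°

|L|² = l(l+1)ℏ² = 6ℏ², so |L| = √6 ℏ.
The smallest angle corresponds to the largest L_z, i.e. m_l = l = 2, giving L_z = 2ℏ.
cos θ_min = 2/√6, so θ_min ≈ 35.26°.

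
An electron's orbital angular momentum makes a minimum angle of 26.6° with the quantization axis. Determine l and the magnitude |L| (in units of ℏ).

l = 4, |L| = 2√5 ℏ ≈ 4.472ℏ

At minimum angle, m_l = l, so cos θ = l/√(l(l+1)); cos²θ = l/(l+1) = 0.7995.
Thus l = 0.7995/(1 − 0.7995) ≈ 4.
Then |L| = ℏ√(4·5) = 2√5 ℏ.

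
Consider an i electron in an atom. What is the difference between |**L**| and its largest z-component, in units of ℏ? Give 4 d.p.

|L| − L_z,max ≈ 0.4807ℏ

The letter i corresponds to l = 6.
|L| = √42 ℏ ≈ 6.4807ℏ, while L_z,max = lℏ = 6ℏ.
The difference is (√42 − 6)ℏ ≈ 0.4807ℏ.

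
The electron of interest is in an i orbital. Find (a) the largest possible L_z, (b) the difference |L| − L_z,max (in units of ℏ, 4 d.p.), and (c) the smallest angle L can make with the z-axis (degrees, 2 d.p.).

L_z,max = 6ℏ; |L|−L_z,max ≈ 0.4807ℏ; θ_min ≈ 22.21°

An i state has l = 6.
L_z,max = lℏ = 6ℏ.
|L| − L_z,max = (√42 − 6)ℏ ≈ 0.4807ℏ.
cos θ_min = 6/√42, so θ_min ≈ 22.21°.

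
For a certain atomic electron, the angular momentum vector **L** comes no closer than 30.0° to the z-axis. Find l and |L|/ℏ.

l = 3, |L| = 2√3 ℏ ≈ 3.464ℏ

cos²θ_min = l/(l+1) = 0.7500.
Solving: l = 3.
Then |L| = ℏ√(3·4) = 2√3 ℏ.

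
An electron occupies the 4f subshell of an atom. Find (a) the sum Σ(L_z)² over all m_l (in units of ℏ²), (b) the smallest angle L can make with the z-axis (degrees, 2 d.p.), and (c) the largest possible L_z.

The 4f subshell has l = 3.
Σ m_l² = 28, so Σ(L_z)² = 28 ℏ².
cos θ_min = 3/√12, so θ_min ≈ 30.00°.
L_z,max = lℏ = 3ℏ.

Σ(L_z)² = 28 ℏ²; θ_min ≈ 30.00°; L_z,max = 3ℏ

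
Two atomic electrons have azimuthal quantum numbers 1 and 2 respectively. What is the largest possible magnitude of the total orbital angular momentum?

|L_tot|_max = 2√3 ℏ ≈ 3.464ℏ

Angular momentum addition gives L = |l₁ − l₂|, …, l₁ + l₂.
Allowed values: L = 1, 2, 3.
The largest magnitude corresponds to L = 3: |L_tot| = ℏ√(3·4) = 2√3 ℏ.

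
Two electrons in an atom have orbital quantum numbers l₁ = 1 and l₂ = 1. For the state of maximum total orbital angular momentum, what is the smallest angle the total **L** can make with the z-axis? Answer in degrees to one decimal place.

θ_min ≈ 35.3°

Angular momentum addition gives L = |l₁ − l₂|, …, l₁ + l₂.
So L can be 0, 1, 2.
The maximum is L = 2, with |L_tot| = ℏ√(2·3) = √6 ℏ.
The minimum angle with z is arccos(2/√6) ≈ 35.3°.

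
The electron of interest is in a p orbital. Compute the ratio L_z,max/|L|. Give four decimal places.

P corresponds to l = 1.
|L| = √2 ℏ ≈ 1.4142ℏ, while L_z,max = lℏ = 1ℏ.
L_z,max/|L| = 1/√2 = 0.7071.

L_z,max/|L| = 0.7071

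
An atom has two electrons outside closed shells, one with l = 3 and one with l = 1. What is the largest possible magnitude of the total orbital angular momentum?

|L_tot|_max = 2√5 ℏ ≈ 4.472ℏ

The total orbital quantum number L ranges from |l₁ − l₂| to l₁ + l₂ in integer steps.
L ∈ {2, 3, 4}.
The largest magnitude corresponds to L = 4: |L_tot| = ℏ√(4·5) = 2√5 ℏ.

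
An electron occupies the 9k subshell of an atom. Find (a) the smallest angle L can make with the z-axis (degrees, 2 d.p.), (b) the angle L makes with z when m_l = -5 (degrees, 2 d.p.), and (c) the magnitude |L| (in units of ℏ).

The 9k subshell has l = 7.
cos θ_min = 7/√56, so θ_min ≈ 20.70°.
For m_l = -5: cos θ = -5/√56, θ ≈ 131.92°.
|L| = ℏ√(7·8) = 2√14 ℏ ≈ 7.483ℏ.

θ_min ≈ 20.70°; θ(m_l=-5) ≈ 131.92°; |L| = 2√14 ℏ ≈ 7.483ℏ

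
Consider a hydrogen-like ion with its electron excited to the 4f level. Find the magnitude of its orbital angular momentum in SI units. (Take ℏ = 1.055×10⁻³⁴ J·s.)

|L| = 3.655×10⁻³⁴ J·s

The 4f level has l = 3.
|L| = ℏ√(l(l+1)) = ℏ√(3·4) = 2√3 ℏ
Numerically, |L| = 3.464 × (1.055×10⁻³⁴ J·s) = 3.655×10⁻³⁴ J·s.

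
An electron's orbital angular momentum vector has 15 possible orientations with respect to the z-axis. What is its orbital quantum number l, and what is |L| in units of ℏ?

l = 7, |L| = 2√14 ℏ ≈ 7.483ℏ

2l + 1 = 15 ⇒ l = 7.
|L| = ℏ√(l(l+1)) = ℏ√(7·8) = 2√14 ℏ.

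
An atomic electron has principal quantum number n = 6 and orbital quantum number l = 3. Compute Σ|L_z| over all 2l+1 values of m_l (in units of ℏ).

The allowed m_l values are -3, -2, -1, 0, 1, 2, 3.
Σ|m_l| = l(l+1) = 12.

Σ|L_z| = 12 ℏ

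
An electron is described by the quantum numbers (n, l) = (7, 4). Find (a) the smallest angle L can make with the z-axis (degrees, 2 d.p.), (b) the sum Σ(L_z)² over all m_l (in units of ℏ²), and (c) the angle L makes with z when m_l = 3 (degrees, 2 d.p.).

cos θ_min = 4/√20, so θ_min ≈ 26.57°.
Σ m_l² = 60, so Σ(L_z)² = 60 ℏ².
For m_l = 3: cos θ = 3/√20, θ ≈ 47.87°.

θ_min ≈ 26.57°; Σ(L_z)² = 60 ℏ²; θ(m_l=3) ≈ 47.87°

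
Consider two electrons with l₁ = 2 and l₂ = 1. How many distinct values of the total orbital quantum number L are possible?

3

By the triangle rule, |l₁ − l₂| ≤ L ≤ l₁ + l₂.
So L can be 1, 2, 3.
That is 3 values.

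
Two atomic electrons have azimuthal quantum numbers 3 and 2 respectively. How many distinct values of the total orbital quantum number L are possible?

5

The total orbital quantum number L ranges from |l₁ − l₂| to l₁ + l₂ in integer steps.
Allowed values: L = 1, 2, 3, 4, 5.
That is 5 values.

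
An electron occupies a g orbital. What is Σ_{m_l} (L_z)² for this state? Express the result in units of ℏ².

Σ(L_z)² = 60 ℏ²

For a g orbital, l = 4.
m_l runs from −4 to 4, i.e. {-4, -3, -2, -1, 0, 1, 2, 3, 4}.
Σ m_l² = 2·(1 + 4 + 9 + 16) = 60.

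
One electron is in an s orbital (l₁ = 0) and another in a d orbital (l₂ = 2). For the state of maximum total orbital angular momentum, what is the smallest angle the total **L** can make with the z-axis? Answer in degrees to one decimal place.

θ_min ≈ 35.3°

By the triangle rule, |l₁ − l₂| ≤ L ≤ l₁ + l₂.
L ∈ {2}.
The maximum is L = 2, with |L_tot| = ℏ√(2·3) = √6 ℏ.
The minimum angle with z is arccos(2/√6) ≈ 35.3°.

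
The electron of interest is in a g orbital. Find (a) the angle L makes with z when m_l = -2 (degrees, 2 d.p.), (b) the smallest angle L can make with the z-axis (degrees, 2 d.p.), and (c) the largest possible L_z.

θ(m_l=-2) ≈ 116.57°; θ_min ≈ 26.57°; L_z,max = 4ℏ

For a g orbital, l = 4.
For m_l = -2: cos θ = -2/√20, θ ≈ 116.57°.
cos θ_min = 4/√20, so θ_min ≈ 26.57°.
L_z,max = lℏ = 4ℏ.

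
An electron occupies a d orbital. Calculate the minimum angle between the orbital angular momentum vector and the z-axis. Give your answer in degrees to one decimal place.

The letter d corresponds to l = 2.
|L| = √(l(l+1)) ℏ = √6 ℏ.
The smallest angle corresponds to the largest L_z, i.e. m_l = l = 2, giving L_z = 2ℏ.
cos θ_min = 2/√6, so θ_min ≈ 35.3°.

θ_min ≈ 35.3°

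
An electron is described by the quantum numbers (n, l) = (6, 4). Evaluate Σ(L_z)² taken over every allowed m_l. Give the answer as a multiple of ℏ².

The allowed m_l values are -4, -3, -2, -1, 0, 1, 2, 3, 4.
Σ m_l² = 2·(1 + 4 + 9 + 16) = 60.

Σ(L_z)² = 60 ℏ²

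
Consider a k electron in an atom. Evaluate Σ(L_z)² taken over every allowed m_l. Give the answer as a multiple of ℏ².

Σ(L_z)² = 280 ℏ²

For a k orbital, l = 7.
m_l ∈ {-7, -6, -5, -4, -3, -2, -1, 0, 1, 2, 3, 4, 5, 6, 7}.
Σ m_l² = 2·(1 + 4 + 9 + 16 + 25 + 36 + 49) = 280.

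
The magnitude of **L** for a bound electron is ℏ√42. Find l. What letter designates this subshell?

l = 6 (i orbital)

|L| = ℏ√(l(l+1)), so l(l+1) = 42.
The positive root is l = 6.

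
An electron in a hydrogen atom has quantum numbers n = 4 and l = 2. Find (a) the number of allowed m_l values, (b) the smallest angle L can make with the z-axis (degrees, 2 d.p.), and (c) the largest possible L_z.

There are 2l+1 = 5 values of m_l.
cos θ_min = 2/√6, so θ_min ≈ 35.26°.
L_z,max = lℏ = 2ℏ.

5 values; θ_min ≈ 35.26°; L_z,max = 2ℏ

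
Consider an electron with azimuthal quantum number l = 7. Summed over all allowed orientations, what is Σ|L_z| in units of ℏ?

Σ|L_z| = 56 ℏ

The allowed m_l values are -7, -6, -5, -4, -3, -2, -1, 0, 1, 2, 3, 4, 5, 6, 7.
Σ|m_l| = 2·7(7+1)/2 = 56.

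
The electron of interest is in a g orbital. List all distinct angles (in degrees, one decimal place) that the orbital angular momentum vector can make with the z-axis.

G corresponds to l = 4.
|L| = ℏ√(l(l+1)) = 2√5 ℏ.
cos θ = m_l/√20 for each m_l ∈ {-4, -3, -2, -1, 0, 1, 2, 3, 4}.

θ ∈ {26.6°, 47.9°, 63.4°, 77.1°, 90.0°, 102.9°, 116.6°, 132.1°, 153.4°}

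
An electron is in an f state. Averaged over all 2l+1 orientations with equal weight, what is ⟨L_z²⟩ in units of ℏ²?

⟨L_z²⟩ = 4 ℏ²

For an f orbital, l = 3.
m_l runs from −3 to 3, i.e. {-3, -2, -1, 0, 1, 2, 3}.
⟨L_z²⟩ = ℏ²·l(l+1)/3 = 4ℏ².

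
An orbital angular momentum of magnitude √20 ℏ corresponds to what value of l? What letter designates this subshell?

Since |L|² = l(l+1)ℏ², l(l+1) = 20.
Solving: l = 4.

l = 4 (g orbital)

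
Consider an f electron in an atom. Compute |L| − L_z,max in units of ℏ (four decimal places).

An f state has l = 3.
|L| = 2√3 ℏ ≈ 3.4641ℏ, while L_z,max = lℏ = 3ℏ.
The difference is (2√3 − 3)ℏ ≈ 0.4641ℏ.

|L| − L_z,max ≈ 0.4641ℏ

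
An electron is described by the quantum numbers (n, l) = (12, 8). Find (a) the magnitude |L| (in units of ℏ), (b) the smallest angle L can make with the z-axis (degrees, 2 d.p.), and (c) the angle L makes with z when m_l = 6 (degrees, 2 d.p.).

|L| = ℏ√(8·9) = 6√2 ℏ ≈ 8.485ℏ.
cos θ_min = 8/√72, so θ_min ≈ 19.47°.
For m_l = 6: cos θ = 6/√72, θ ≈ 45.00°.

|L| = 6√2 ℏ ≈ 8.485ℏ; θ_min ≈ 19.47°; θ(m_l=6) ≈ 45.00°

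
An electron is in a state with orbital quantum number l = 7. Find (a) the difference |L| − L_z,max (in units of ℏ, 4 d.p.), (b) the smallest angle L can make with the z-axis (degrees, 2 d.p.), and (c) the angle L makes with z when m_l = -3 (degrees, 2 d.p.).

|L|−L_z,max ≈ 0.4833ℏ; θ_min ≈ 20.70°; θ(m_l=-3) ≈ 113.63°

|L| − L_z,max = (2√14 − 7)ℏ ≈ 0.4833ℏ.
cos θ_min = 7/√56, so θ_min ≈ 20.70°.
For m_l = -3: cos θ = -3/√56, θ ≈ 113.63°.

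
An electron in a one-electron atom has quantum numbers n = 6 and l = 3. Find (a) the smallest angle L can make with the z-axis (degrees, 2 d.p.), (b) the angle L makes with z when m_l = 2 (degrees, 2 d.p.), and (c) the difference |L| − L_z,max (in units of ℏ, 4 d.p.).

cos θ_min = 3/√12, so θ_min ≈ 30.00°.
For m_l = 2: cos θ = 2/√12, θ ≈ 54.74°.
|L| − L_z,max = (2√3 − 3)ℏ ≈ 0.4641ℏ.

θ_min ≈ 30.00°; θ(m_l=2) ≈ 54.74°; |L|−L_z,max ≈ 0.4641ℏ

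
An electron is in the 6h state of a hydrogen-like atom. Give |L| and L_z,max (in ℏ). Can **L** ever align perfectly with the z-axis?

No: L_z,max = 5ℏ < |L| = √30 ℏ ≈ 5.477ℏ

The 6h subshell has l = 5.
|L| = √30 ℏ ≈ 5.4772ℏ, while L_z,max = lℏ = 5ℏ.
Since |L| > L_z,max, the vector can never point exactly along z; the closest it comes is θ_min = arccos(5/√30) ≈ 24.1°.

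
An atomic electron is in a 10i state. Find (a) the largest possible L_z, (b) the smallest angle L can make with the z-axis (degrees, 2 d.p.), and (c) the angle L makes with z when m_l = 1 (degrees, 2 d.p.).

L_z,max = 6ℏ; θ_min ≈ 22.21°; θ(m_l=1) ≈ 81.12°

For 10i, l = 6.
L_z,max = lℏ = 6ℏ.
cos θ_min = 6/√42, so θ_min ≈ 22.21°.
For m_l = 1: cos θ = 1/√42, θ ≈ 81.12°.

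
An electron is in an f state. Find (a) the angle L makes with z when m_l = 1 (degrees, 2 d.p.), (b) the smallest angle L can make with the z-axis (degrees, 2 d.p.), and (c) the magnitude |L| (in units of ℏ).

For an f orbital, l = 3.
For m_l = 1: cos θ = 1/√12, θ ≈ 73.22°.
cos θ_min = 3/√12, so θ_min ≈ 30.00°.
|L| = ℏ√(3·4) = 2√3 ℏ ≈ 3.464ℏ.

θ(m_l=1) ≈ 73.22°; θ_min ≈ 30.00°; |L| = 2√3 ℏ ≈ 3.464ℏ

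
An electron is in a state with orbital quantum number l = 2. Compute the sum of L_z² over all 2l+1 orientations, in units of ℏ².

The allowed m_l values are -2, -1, 0, 1, 2.
Σ m_l² = l(l+1)(2l+1)/3 = 2·3·5/3 = 10.

Σ(L_z)² = 10 ℏ²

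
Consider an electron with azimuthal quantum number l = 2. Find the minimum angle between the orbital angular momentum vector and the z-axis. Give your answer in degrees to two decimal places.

|L| = √(l(l+1)) ℏ = √6 ℏ.
The smallest angle corresponds to the largest L_z, i.e. m_l = l = 2, giving L_z = 2ℏ.
cos θ_min = 2/√6, so θ_min ≈ 35.26°.

θ_min ≈ 35.26°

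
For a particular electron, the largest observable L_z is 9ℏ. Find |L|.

|L| = 3√10 ℏ ≈ 9.487ℏ

The maximum L_z equals lℏ, giving l = 9.
Then |L| = ℏ√(9·10) = 3√10 ℏ.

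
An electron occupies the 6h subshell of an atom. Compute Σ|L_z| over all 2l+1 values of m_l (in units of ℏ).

6h means n = 6, l = 5.
m_l runs from −5 to 5, i.e. {-5, -4, -3, -2, -1, 0, 1, 2, 3, 4, 5}.
Σ|m_l| = l(l+1) = 30.

Σ|L_z| = 30 ℏ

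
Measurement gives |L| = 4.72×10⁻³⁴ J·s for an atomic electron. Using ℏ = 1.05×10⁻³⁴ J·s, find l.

l = 4

In units of ℏ, |L| ≈ 4.495.
l(l+1) ≈ 4.495² ≈ 20.21, so l = 4.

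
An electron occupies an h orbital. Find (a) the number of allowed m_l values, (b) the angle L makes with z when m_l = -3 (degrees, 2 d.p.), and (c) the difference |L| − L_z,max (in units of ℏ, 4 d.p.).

For an h orbital, l = 5.
There are 2l+1 = 11 values of m_l.
For m_l = -3: cos θ = -3/√30, θ ≈ 123.21°.
|L| − L_z,max = (√30 − 5)ℏ ≈ 0.4772ℏ.

11 values; θ(m_l=-3) ≈ 123.21°; |L|−L_z,max ≈ 0.4772ℏ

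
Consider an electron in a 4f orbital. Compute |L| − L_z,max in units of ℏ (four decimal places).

|L| − L_z,max ≈ 0.4641ℏ

For 4f, l = 3.
|L| = 2√3 ℏ ≈ 3.4641ℏ, while L_z,max = lℏ = 3ℏ.
The difference is (2√3 − 3)ℏ ≈ 0.4641ℏ.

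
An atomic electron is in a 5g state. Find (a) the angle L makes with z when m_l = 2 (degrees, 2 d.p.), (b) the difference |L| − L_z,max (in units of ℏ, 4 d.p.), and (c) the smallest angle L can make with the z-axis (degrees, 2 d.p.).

5g means n = 5, l = 4.
For m_l = 2: cos θ = 2/√20, θ ≈ 63.43°.
|L| − L_z,max = (2√5 − 4)ℏ ≈ 0.4721ℏ.
cos θ_min = 4/√20, so θ_min ≈ 26.57°.

θ(m_l=2) ≈ 63.43°; |L|−L_z,max ≈ 0.4721ℏ; θ_min ≈ 26.57°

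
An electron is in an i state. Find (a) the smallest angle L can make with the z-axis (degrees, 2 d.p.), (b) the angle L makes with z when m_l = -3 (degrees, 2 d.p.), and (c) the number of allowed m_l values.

θ_min ≈ 22.21°; θ(m_l=-3) ≈ 117.58°; 13 values

For an i orbital, l = 6.
cos θ_min = 6/√42, so θ_min ≈ 22.21°.
For m_l = -3: cos θ = -3/√42, θ ≈ 117.58°.
There are 2l+1 = 13 values of m_l.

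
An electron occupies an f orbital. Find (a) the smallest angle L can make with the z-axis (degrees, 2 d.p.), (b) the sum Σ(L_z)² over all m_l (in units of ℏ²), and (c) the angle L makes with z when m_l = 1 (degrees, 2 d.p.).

An f state has l = 3.
cos θ_min = 3/√12, so θ_min ≈ 30.00°.
Σ m_l² = 28, so Σ(L_z)² = 28 ℏ².
For m_l = 1: cos θ = 1/√12, θ ≈ 73.22°.

θ_min ≈ 30.00°; Σ(L_z)² = 28 ℏ²; θ(m_l=1) ≈ 73.22°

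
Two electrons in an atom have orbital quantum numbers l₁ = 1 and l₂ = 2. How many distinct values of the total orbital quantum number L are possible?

3

Angular momentum addition gives L = |l₁ − l₂|, …, l₁ + l₂.
L ∈ {1, 2, 3}.
That is 3 values.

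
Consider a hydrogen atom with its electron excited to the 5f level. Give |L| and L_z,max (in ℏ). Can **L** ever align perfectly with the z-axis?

No: L_z,max = 3ℏ < |L| = 2√3 ℏ ≈ 3.464ℏ

The 5f level has l = 3.
|L| = 2√3 ℏ ≈ 3.4641ℏ, while L_z,max = lℏ = 3ℏ.
Since |L| > L_z,max, the vector can never point exactly along z; the closest it comes is θ_min = arccos(3/√12) ≈ 30.0°.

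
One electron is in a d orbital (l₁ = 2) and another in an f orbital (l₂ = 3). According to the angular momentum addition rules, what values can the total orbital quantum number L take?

L runs from |2 − 3| = 1 to 2 + 3 = 5.
Allowed values: L = 1, 2, 3, 4, 5.

L = 1, 2, 3, 4, 5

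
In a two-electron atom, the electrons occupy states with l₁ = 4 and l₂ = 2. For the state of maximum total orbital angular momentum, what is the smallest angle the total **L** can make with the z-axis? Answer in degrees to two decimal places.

The total orbital quantum number L ranges from |l₁ − l₂| to l₁ + l₂ in integer steps.
So L can be 2, 3, 4, 5, 6.
The maximum is L = 6, with |L_tot| = ℏ√(6·7) = √42 ℏ.
The minimum angle with z is arccos(6/√42) ≈ 22.21°.

θ_min ≈ 22.21°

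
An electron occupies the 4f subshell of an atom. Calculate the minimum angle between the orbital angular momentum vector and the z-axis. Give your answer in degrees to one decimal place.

θ_min ≈ 30.0°

For 4f, l = 3.
|L| = √(l(l+1)) ℏ = 2√3 ℏ.
The smallest angle corresponds to the largest L_z, i.e. m_l = l = 3, giving L_z = 3ℏ.
cos θ_min = 3/√12, so θ_min ≈ 30.0°.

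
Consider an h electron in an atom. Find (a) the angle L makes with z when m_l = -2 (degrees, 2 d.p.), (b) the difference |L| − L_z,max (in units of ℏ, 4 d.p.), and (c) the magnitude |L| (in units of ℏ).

For an h orbital, l = 5.
For m_l = -2: cos θ = -2/√30, θ ≈ 111.42°.
|L| − L_z,max = (√30 − 5)ℏ ≈ 0.4772ℏ.
|L| = ℏ√(5·6) = √30 ℏ ≈ 5.477ℏ.

θ(m_l=-2) ≈ 111.42°; |L|−L_z,max ≈ 0.4772ℏ; |L| = √30 ℏ ≈ 5.477ℏ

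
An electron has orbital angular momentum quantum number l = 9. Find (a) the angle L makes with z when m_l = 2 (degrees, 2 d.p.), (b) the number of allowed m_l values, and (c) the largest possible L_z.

For m_l = 2: cos θ = 2/√90, θ ≈ 77.83°.
There are 2l+1 = 19 values of m_l.
L_z,max = lℏ = 9ℏ.

θ(m_l=2) ≈ 77.83°; 19 values; L_z,max = 9ℏ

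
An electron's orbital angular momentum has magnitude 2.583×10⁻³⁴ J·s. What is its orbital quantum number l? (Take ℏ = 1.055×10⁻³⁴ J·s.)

l = 2

Dividing by ℏ: |L|/ℏ ≈ 2.448.
l(l+1) ≈ 2.448² ≈ 5.99, so l = 2.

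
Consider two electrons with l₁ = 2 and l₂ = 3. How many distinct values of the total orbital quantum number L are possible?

The total orbital quantum number L ranges from |l₁ − l₂| to l₁ + l₂ in integer steps.
Allowed values: L = 1, 2, 3, 4, 5.
That is 5 values.

5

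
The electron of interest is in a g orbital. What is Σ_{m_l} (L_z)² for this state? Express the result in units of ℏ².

The letter g corresponds to l = 4.
m_l ∈ {-4, -3, -2, -1, 0, 1, 2, 3, 4}.
Σ m_l² = l(l+1)(2l+1)/3 = 4·5·9/3 = 60.

Σ(L_z)² = 60 ℏ²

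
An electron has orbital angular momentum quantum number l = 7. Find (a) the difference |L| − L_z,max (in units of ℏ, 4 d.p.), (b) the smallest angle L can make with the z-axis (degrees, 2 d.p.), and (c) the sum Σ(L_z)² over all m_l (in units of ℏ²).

|L| − L_z,max = (2√14 − 7)ℏ ≈ 0.4833ℏ.
cos θ_min = 7/√56, so θ_min ≈ 20.70°.
Σ m_l² = 280, so Σ(L_z)² = 280 ℏ².

|L|−L_z,max ≈ 0.4833ℏ; θ_min ≈ 20.70°; Σ(L_z)² = 280 ℏ²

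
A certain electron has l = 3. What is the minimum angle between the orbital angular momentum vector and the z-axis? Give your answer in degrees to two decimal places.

θ_min ≈ 30.00°

|L| = √(l(l+1)) ℏ = 2√3 ℏ.
The smallest angle corresponds to the largest L_z, i.e. m_l = l = 3, giving L_z = 3ℏ.
cos θ_min = 3/√12, so θ_min ≈ 30.00°.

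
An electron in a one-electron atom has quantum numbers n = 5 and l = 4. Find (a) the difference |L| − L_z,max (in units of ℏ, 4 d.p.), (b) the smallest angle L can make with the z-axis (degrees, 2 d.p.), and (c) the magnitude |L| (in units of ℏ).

|L|−L_z,max ≈ 0.4721ℏ; θ_min ≈ 26.57°; |L| = 2√5 ℏ ≈ 4.472ℏ

|L| − L_z,max = (2√5 − 4)ℏ ≈ 0.4721ℏ.
cos θ_min = 4/√20, so θ_min ≈ 26.57°.
|L| = ℏ√(4·5) = 2√5 ℏ ≈ 4.472ℏ.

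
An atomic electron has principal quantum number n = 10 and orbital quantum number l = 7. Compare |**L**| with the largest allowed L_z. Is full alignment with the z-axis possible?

No: L_z,max = 7ℏ < |L| = 2√14 ℏ ≈ 7.483ℏ

|L| = 2√14 ℏ ≈ 7.4833ℏ, while L_z,max = lℏ = 7ℏ.
Since |L| > L_z,max, the vector can never point exactly along z; the closest it comes is θ_min = arccos(7/√56) ≈ 20.7°.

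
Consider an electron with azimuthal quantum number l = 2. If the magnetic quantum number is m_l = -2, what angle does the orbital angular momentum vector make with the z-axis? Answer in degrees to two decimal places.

|L|² = l(l+1)ℏ² = 6ℏ², so |L| = √6 ℏ.
L_z = m_l ℏ = −2ℏ.
cos θ = L_z/|L| = -2/√6, so θ ≈ 144.74°.

θ ≈ 144.74°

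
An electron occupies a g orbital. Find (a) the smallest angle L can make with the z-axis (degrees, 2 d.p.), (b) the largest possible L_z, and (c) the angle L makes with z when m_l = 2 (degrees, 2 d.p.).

θ_min ≈ 26.57°; L_z,max = 4ℏ; θ(m_l=2) ≈ 63.43°

The letter g corresponds to l = 4.
cos θ_min = 4/√20, so θ_min ≈ 26.57°.
L_z,max = lℏ = 4ℏ.
For m_l = 2: cos θ = 2/√20, θ ≈ 63.43°.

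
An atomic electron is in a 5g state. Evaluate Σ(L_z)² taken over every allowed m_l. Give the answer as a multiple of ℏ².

Σ(L_z)² = 60 ℏ²

The 5g subshell has l = 4.
m_l ∈ {-4, -3, -2, -1, 0, 1, 2, 3, 4}.
Σ m_l² = l(l+1)(2l+1)/3 = 4·5·9/3 = 60.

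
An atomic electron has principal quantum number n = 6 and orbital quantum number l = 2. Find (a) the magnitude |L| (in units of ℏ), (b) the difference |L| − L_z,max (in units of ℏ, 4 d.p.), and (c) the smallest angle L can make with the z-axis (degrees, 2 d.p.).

|L| = √6 ℏ ≈ 2.449ℏ; |L|−L_z,max ≈ 0.4495ℏ; θ_min ≈ 35.26°

|L| = ℏ√(2·3) = √6 ℏ ≈ 2.449ℏ.
|L| − L_z,max = (√6 − 2)ℏ ≈ 0.4495ℏ.
cos θ_min = 2/√6, so θ_min ≈ 35.26°.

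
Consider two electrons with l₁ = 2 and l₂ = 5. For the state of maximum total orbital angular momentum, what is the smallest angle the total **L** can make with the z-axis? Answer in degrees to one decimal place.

L runs from |2 − 5| = 3 to 2 + 5 = 7.
L ∈ {3, 4, 5, 6, 7}.
The maximum is L = 7, with |L_tot| = ℏ√(7·8) = 2√14 ℏ.
The minimum angle with z is arccos(7/√56) ≈ 20.7°.

θ_min ≈ 20.7°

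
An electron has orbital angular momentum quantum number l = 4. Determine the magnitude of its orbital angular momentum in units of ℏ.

|L| = ℏ√(l(l+1)) = ℏ√(4·5) = 2√5 ℏ

|L| = 2√5 ℏ ≈ 4.472ℏ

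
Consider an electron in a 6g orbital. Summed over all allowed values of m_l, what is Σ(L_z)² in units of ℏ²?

Σ(L_z)² = 60 ℏ²

The 6g subshell has l = 4.
m_l ∈ {-4, -3, -2, -1, 0, 1, 2, 3, 4}.
Summing m² from −4 to 4: Σ m_l² = 60.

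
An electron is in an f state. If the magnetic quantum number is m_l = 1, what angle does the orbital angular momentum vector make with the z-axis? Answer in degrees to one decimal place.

θ ≈ 73.2°

The letter f corresponds to l = 3.
|L| = ℏ√(l(l+1)) = 2√3 ℏ.
L_z = m_l ℏ = 1ℏ.
cos θ = L_z/|L| = 1/√12, so θ ≈ 73.2°.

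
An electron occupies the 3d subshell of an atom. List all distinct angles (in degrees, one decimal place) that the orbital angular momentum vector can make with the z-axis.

3d means n = 3, l = 2.
|L| = ℏ√(l(l+1)) = √6 ℏ.
cos θ = m_l/√6 for each m_l ∈ {-2, -1, 0, 1, 2}.

θ ∈ {35.3°, 65.9°, 90.0°, 114.1°, 144.7°}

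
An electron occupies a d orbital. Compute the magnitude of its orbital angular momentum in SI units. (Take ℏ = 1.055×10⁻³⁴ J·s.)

|L| = 2.584×10⁻³⁴ J·s

The letter d corresponds to l = 2.
|L| = ℏ√(l(l+1)) = ℏ√(2·3) = √6 ℏ
Numerically, |L| = 2.449 × (1.055×10⁻³⁴ J·s) = 2.584×10⁻³⁴ J·s.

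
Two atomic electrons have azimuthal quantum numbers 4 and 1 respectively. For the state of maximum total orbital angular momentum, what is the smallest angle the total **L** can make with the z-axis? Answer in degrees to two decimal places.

The total orbital quantum number L ranges from |l₁ − l₂| to l₁ + l₂ in integer steps.
So L can be 3, 4, 5.
The maximum is L = 5, with |L_tot| = ℏ√(5·6) = √30 ℏ.
The minimum angle with z is arccos(5/√30) ≈ 24.09°.

θ_min ≈ 24.09°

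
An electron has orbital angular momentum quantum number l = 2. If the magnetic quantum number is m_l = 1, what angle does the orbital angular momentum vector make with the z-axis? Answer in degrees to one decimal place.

θ ≈ 65.9°

|L| = ℏ√(l(l+1)) = √6 ℏ.
L_z = m_l ℏ = 1ℏ.
cos θ = L_z/|L| = 1/√6, so θ ≈ 65.9°.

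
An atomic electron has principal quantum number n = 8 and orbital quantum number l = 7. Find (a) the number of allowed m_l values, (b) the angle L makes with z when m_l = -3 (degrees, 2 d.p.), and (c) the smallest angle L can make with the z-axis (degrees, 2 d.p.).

There are 2l+1 = 15 values of m_l.
For m_l = -3: cos θ = -3/√56, θ ≈ 113.63°.
cos θ_min = 7/√56, so θ_min ≈ 20.70°.

15 values; θ(m_l=-3) ≈ 113.63°; θ_min ≈ 20.70°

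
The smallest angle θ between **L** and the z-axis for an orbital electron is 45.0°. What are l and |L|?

l = 1, |L| = √2 ℏ ≈ 1.414ℏ

At minimum angle, m_l = l, so cos θ = l/√(l(l+1)); cos²θ = l/(l+1) = 0.5000.
l = cos²θ/sin²θ ≈ 1.
Then |L| = ℏ√(1·2) = √2 ℏ.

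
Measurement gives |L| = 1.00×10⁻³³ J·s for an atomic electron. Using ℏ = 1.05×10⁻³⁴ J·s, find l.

l = 9

In units of ℏ, |L| ≈ 9.524.
(|L|/ℏ)² = l(l+1) ≈ 90.70 ⇒ l = 9.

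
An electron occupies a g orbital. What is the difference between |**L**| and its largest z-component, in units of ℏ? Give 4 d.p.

|L| − L_z,max ≈ 0.4721ℏ

The letter g corresponds to l = 4.
|L| = 2√5 ℏ ≈ 4.4721ℏ, while L_z,max = lℏ = 4ℏ.
The difference is (2√5 − 4)ℏ ≈ 0.4721ℏ.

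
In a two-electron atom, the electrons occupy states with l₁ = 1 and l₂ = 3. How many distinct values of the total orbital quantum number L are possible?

3

Angular momentum addition gives L = |l₁ − l₂|, …, l₁ + l₂.
Allowed values: L = 2, 3, 4.
That is 3 values.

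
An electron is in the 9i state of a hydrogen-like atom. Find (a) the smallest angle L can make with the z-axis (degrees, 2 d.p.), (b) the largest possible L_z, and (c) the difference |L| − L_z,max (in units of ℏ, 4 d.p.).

For 9i, l = 6.
cos θ_min = 6/√42, so θ_min ≈ 22.21°.
L_z,max = lℏ = 6ℏ.
|L| − L_z,max = (√42 − 6)ℏ ≈ 0.4807ℏ.

θ_min ≈ 22.21°; L_z,max = 6ℏ; |L|−L_z,max ≈ 0.4807ℏ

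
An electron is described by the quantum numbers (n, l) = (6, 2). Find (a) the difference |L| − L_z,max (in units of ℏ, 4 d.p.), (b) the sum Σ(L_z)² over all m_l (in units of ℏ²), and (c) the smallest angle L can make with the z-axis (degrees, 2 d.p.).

|L|−L_z,max ≈ 0.4495ℏ; Σ(L_z)² = 10 ℏ²; θ_min ≈ 35.26°

|L| − L_z,max = (√6 − 2)ℏ ≈ 0.4495ℏ.
Σ m_l² = 10, so Σ(L_z)² = 10 ℏ².
cos θ_min = 2/√6, so θ_min ≈ 35.26°.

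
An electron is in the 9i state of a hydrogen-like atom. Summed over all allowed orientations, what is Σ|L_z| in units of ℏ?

Σ|L_z| = 42 ℏ

For 9i, l = 6.
m_l runs from −6 to 6, i.e. {-6, -5, -4, -3, -2, -1, 0, 1, 2, 3, 4, 5, 6}.
Σ|m_l| = 2·6(6+1)/2 = 42.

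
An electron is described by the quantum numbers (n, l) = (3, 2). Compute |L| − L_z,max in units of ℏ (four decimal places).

|L| = √6 ℏ ≈ 2.4495ℏ, while L_z,max = lℏ = 2ℏ.
The difference is (√6 − 2)ℏ ≈ 0.4495ℏ.

|L| − L_z,max ≈ 0.4495ℏ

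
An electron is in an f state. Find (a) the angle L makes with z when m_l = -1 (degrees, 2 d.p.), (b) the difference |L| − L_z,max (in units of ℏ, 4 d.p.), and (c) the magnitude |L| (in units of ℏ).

θ(m_l=-1) ≈ 106.78°; |L|−L_z,max ≈ 0.4641ℏ; |L| = 2√3 ℏ ≈ 3.464ℏ

An f state has l = 3.
For m_l = -1: cos θ = -1/√12, θ ≈ 106.78°.
|L| − L_z,max = (2√3 − 3)ℏ ≈ 0.4641ℏ.
|L| = ℏ√(3·4) = 2√3 ℏ ≈ 3.464ℏ.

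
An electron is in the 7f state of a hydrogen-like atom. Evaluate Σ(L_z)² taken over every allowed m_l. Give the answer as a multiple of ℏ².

Σ(L_z)² = 28 ℏ²

The 7f subshell has l = 3.
m_l ∈ {-3, -2, -1, 0, 1, 2, 3}.
Σ m_l² = 2·(1 + 4 + 9) = 28.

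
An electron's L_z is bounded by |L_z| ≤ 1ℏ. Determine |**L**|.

The maximum L_z equals lℏ, giving l = 1.
|L| = √(l(l+1)) ℏ = √2 ℏ.

|L| = √2 ℏ ≈ 1.414ℏ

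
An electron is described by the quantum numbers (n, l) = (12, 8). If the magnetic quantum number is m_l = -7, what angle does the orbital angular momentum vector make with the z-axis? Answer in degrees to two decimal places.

|L|² = l(l+1)ℏ² = 72ℏ², so |L| = 6√2 ℏ.
L_z = m_l ℏ = −7ℏ.
cos θ = L_z/|L| = -7/√72, so θ ≈ 145.58°.

θ ≈ 145.58°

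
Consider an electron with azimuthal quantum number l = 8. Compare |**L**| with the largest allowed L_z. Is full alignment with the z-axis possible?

No: L_z,max = 8ℏ < |L| = 6√2 ℏ ≈ 8.485ℏ

|L| = 6√2 ℏ ≈ 8.4853ℏ, while L_z,max = lℏ = 8ℏ.
Since |L| > L_z,max, the vector can never point exactly along z; the closest it comes is θ_min = arccos(8/√72) ≈ 19.5°.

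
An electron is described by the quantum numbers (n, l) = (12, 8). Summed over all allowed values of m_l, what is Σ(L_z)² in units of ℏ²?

m_l ∈ {-8, -7, -6, -5, -4, -3, -2, -1, 0, 1, 2, 3, 4, 5, 6, 7, 8}.
Σ m_l² = 2·(1 + 4 + 9 + 16 + 25 + 36 + 49 + 64) = 408.

Σ(L_z)² = 408 ℏ²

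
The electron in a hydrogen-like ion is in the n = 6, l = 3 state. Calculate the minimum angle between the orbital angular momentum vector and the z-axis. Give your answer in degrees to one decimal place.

|L| = ℏ√(l(l+1)) = 2√3 ℏ.
The smallest angle corresponds to the largest L_z, i.e. m_l = l = 3, giving L_z = 3ℏ.
cos θ_min = 3/√12, so θ_min ≈ 30.0°.

θ_min ≈ 30.0°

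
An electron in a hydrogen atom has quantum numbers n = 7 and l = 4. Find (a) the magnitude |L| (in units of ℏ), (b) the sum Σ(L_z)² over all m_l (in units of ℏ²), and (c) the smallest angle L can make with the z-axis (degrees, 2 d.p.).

|L| = ℏ√(4·5) = 2√5 ℏ ≈ 4.472ℏ.
Σ m_l² = 60, so Σ(L_z)² = 60 ℏ².
cos θ_min = 4/√20, so θ_min ≈ 26.57°.

|L| = 2√5 ℏ ≈ 4.472ℏ; Σ(L_z)² = 60 ℏ²; θ_min ≈ 26.57°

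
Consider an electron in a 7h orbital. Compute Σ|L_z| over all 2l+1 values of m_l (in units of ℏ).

Σ|L_z| = 30 ℏ

7h means n = 7, l = 5.
m_l runs from −5 to 5, i.e. {-5, -4, -3, -2, -1, 0, 1, 2, 3, 4, 5}.
Σ|m_l| = l(l+1) = 30.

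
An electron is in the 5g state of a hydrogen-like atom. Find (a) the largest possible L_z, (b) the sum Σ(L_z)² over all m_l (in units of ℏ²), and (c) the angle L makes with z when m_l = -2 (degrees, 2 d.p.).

L_z,max = 4ℏ; Σ(L_z)² = 60 ℏ²; θ(m_l=-2) ≈ 116.57°

For 5g, l = 4.
L_z,max = lℏ = 4ℏ.
Σ m_l² = 60, so Σ(L_z)² = 60 ℏ².
For m_l = -2: cos θ = -2/√20, θ ≈ 116.57°.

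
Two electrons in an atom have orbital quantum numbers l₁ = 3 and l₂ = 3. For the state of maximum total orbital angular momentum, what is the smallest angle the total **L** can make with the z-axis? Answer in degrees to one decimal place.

θ_min ≈ 22.2°

L runs from |3 − 3| = 0 to 3 + 3 = 6.
L ∈ {0, 1, 2, 3, 4, 5, 6}.
The maximum is L = 6, with |L_tot| = ℏ√(6·7) = √42 ℏ.
The minimum angle with z is arccos(6/√42) ≈ 22.2°.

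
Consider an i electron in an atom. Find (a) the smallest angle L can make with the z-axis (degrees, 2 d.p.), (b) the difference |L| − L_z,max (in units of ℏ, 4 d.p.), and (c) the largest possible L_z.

θ_min ≈ 22.21°; |L|−L_z,max ≈ 0.4807ℏ; L_z,max = 6ℏ

An i state has l = 6.
cos θ_min = 6/√42, so θ_min ≈ 22.21°.
|L| − L_z,max = (√42 − 6)ℏ ≈ 0.4807ℏ.
L_z,max = lℏ = 6ℏ.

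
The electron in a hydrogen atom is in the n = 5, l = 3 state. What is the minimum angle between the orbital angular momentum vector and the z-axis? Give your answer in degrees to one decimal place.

θ_min ≈ 30.0°

|L| = ℏ√(l(l+1)) = 2√3 ℏ.
The smallest angle corresponds to the largest L_z, i.e. m_l = l = 3, giving L_z = 3ℏ.
cos θ_min = 3/√12, so θ_min ≈ 30.0°.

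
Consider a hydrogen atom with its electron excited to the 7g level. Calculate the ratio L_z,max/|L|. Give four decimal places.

The 7g level has l = 4.
|L| = 2√5 ℏ ≈ 4.4721ℏ, while L_z,max = lℏ = 4ℏ.
L_z,max/|L| = 4/√20 = 0.8944.

L_z,max/|L| = 0.8944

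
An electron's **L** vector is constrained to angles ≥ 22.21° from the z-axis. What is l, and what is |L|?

cos θ_min = l/√(l(l+1)) = √(l/(l+1)), so l/(l+1) = cos²(22.21°) = 0.8571.
Thus l = 0.8571/(1 − 0.8571) ≈ 6.
Then |L| = ℏ√(6·7) = √42 ℏ.

l = 6, |L| = √42 ℏ ≈ 6.481ℏ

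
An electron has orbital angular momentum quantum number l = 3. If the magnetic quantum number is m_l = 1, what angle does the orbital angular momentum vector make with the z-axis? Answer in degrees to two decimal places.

θ ≈ 73.22°

|L|² = l(l+1)ℏ² = 12ℏ², so |L| = 2√3 ℏ.
L_z = m_l ℏ = 1ℏ.
cos θ = L_z/|L| = 1/√12, so θ ≈ 73.22°.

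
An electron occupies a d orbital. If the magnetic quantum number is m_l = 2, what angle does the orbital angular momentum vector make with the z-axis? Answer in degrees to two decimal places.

θ ≈ 35.26°

D corresponds to l = 2.
|L|² = l(l+1)ℏ² = 6ℏ², so |L| = √6 ℏ.
L_z = m_l ℏ = 2ℏ.
cos θ = L_z/|L| = 2/√6, so θ ≈ 35.26°.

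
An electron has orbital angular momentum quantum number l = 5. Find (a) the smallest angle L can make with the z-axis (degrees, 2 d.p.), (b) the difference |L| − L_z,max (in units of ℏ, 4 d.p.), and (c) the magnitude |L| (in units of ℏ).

θ_min ≈ 24.09°; |L|−L_z,max ≈ 0.4772ℏ; |L| = √30 ℏ ≈ 5.477ℏ

cos θ_min = 5/√30, so θ_min ≈ 24.09°.
|L| − L_z,max = (√30 − 5)ℏ ≈ 0.4772ℏ.
|L| = ℏ√(5·6) = √30 ℏ ≈ 5.477ℏ.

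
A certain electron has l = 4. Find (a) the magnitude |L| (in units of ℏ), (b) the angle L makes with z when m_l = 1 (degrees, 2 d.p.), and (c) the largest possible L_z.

|L| = 2√5 ℏ ≈ 4.472ℏ; θ(m_l=1) ≈ 77.08°; L_z,max = 4ℏ

|L| = ℏ√(4·5) = 2√5 ℏ ≈ 4.472ℏ.
For m_l = 1: cos θ = 1/√20, θ ≈ 77.08°.
L_z,max = lℏ = 4ℏ.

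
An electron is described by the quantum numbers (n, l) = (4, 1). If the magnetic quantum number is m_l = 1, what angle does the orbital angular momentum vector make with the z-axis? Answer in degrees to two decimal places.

|L| = √(l(l+1)) ℏ = √2 ℏ.
L_z = m_l ℏ = 1ℏ.
cos θ = L_z/|L| = 1/√2, so θ ≈ 45.00°.

θ ≈ 45.00°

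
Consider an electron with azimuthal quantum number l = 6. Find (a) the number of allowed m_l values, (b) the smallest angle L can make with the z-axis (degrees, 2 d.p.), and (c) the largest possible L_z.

13 values; θ_min ≈ 22.21°; L_z,max = 6ℏ

There are 2l+1 = 13 values of m_l.
cos θ_min = 6/√42, so θ_min ≈ 22.21°.
L_z,max = lℏ = 6ℏ.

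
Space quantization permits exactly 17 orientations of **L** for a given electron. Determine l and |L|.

l = 8, |L| = 6√2 ℏ ≈ 8.485ℏ

2l + 1 = 17 ⇒ l = 8.
|L| = ℏ√(l(l+1)) = ℏ√(8·9) = 6√2 ℏ.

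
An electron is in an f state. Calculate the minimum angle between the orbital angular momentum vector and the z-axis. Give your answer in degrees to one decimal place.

The letter f corresponds to l = 3.
|L| = √(l(l+1)) ℏ = 2√3 ℏ.
The smallest angle corresponds to the largest L_z, i.e. m_l = l = 3, giving L_z = 3ℏ.
cos θ_min = 3/√12, so θ_min ≈ 30.0°.

θ_min ≈ 30.0°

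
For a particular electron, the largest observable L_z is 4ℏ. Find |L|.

Since max m_l = l, l = 4.
|L| = √(l(l+1)) ℏ = 2√5 ℏ.

|L| = 2√5 ℏ ≈ 4.472ℏ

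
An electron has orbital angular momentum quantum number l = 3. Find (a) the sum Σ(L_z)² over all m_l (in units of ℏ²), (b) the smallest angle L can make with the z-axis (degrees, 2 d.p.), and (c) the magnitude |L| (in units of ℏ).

Σ m_l² = 28, so Σ(L_z)² = 28 ℏ².
cos θ_min = 3/√12, so θ_min ≈ 30.00°.
|L| = ℏ√(3·4) = 2√3 ℏ ≈ 3.464ℏ.

Σ(L_z)² = 28 ℏ²; θ_min ≈ 30.00°; |L| = 2√3 ℏ ≈ 3.464ℏ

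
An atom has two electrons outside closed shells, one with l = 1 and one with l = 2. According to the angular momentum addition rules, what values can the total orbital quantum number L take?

The total orbital quantum number L ranges from |l₁ − l₂| to l₁ + l₂ in integer steps.
L ∈ {1, 2, 3}.

L = 1, 2, 3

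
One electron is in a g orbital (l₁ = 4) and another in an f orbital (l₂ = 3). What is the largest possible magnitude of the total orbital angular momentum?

The total orbital quantum number L ranges from |l₁ − l₂| to l₁ + l₂ in integer steps.
L ∈ {1, 2, 3, 4, 5, 6, 7}.
The largest magnitude corresponds to L = 7: |L_tot| = ℏ√(7·8) = 2√14 ℏ.

|L_tot|_max = 2√14 ℏ ≈ 7.483ℏ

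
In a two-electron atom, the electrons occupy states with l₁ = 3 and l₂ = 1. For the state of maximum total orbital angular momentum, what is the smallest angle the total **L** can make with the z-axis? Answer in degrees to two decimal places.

θ_min ≈ 26.57°

Angular momentum addition gives L = |l₁ − l₂|, …, l₁ + l₂.
Allowed values: L = 2, 3, 4.
The maximum is L = 4, with |L_tot| = ℏ√(4·5) = 2√5 ℏ.
The minimum angle with z is arccos(4/√20) ≈ 26.57°.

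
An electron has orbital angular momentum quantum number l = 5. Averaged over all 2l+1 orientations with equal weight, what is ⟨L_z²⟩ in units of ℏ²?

⟨L_z²⟩ = 10 ℏ²

m_l ∈ {-5, -4, -3, -2, -1, 0, 1, 2, 3, 4, 5}.
⟨L_z²⟩ = ℏ²·(Σ m_l²)/(2l+1) = ℏ²·110/11 = 10ℏ².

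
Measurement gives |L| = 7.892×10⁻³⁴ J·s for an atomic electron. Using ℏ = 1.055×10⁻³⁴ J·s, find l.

In units of ℏ, |L| ≈ 7.481.
(|L|/ℏ)² = l(l+1) ≈ 55.96 ⇒ l = 7.

l = 7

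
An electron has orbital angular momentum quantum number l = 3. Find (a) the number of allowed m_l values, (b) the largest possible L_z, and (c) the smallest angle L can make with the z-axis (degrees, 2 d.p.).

There are 2l+1 = 7 values of m_l.
L_z,max = lℏ = 3ℏ.
cos θ_min = 3/√12, so θ_min ≈ 30.00°.

7 values; L_z,max = 3ℏ; θ_min ≈ 30.00°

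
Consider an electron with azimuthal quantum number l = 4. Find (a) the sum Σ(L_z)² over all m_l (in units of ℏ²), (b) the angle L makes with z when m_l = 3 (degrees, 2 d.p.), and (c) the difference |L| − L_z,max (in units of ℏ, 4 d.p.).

Σ(L_z)² = 60 ℏ²; θ(m_l=3) ≈ 47.87°; |L|−L_z,max ≈ 0.4721ℏ

Σ m_l² = 60, so Σ(L_z)² = 60 ℏ².
For m_l = 3: cos θ = 3/√20, θ ≈ 47.87°.
|L| − L_z,max = (2√5 − 4)ℏ ≈ 0.4721ℏ.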